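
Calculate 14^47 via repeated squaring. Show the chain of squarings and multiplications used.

Computing 14^47 by squaring (build up from 14^1; each line after the first costs one multiplication):

14^1 = 14
14^2 = (14^1)^2 = 14^2 = 196
14^4 = (14^2)^2 = 196^2 = 38416
14^5 = 14 * 14^4 = 14 * 38416 = 537824
14^10 = (14^5)^2 = 537824^2 = 289254654976
14^11 = 14 * 14^10 = 14 * 289254654976 = 4049565169664
14^22 = (14^11)^2 = 4049565169664^2 = 16398978063355821105872896
14^23 = 14 * 14^22 = 14 * 16398978063355821105872896 = 229585692886981495482220544
14^46 = (14^23)^2 = 229585692886981495482220544^2 = 52709590378395385649697127909589319306203213055655936
14^47 = 14 * 14^46 = 14 * 52709590378395385649697127909589319306203213055655936 = 737934265297535399095759790734250470286844982779183104

Result: 737934265297535399095759790734250470286844982779183104
Multiplications needed: 9 (9 lines after 14^1)

14^47 = 737934265297535399095759790734250470286844982779183104. Using exponentiation by squaring, this requires 9 multiplications. The key idea: if the exponent is even, square the half-power; if odd, multiply by the base once.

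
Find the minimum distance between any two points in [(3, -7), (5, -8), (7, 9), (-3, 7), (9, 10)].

Computing all pairwise distances among 5 points:

d((3, -7), (5, -8)) = 2.2361 <-- minimum
d((3, -7), (7, 9)) = 16.4924
d((3, -7), (-3, 7)) = 15.2315
d((3, -7), (9, 10)) = 18.0278
d((5, -8), (7, 9)) = 17.1172
d((5, -8), (-3, 7)) = 17.0
d((5, -8), (9, 10)) = 18.4391
d((7, 9), (-3, 7)) = 10.198
d((7, 9), (9, 10)) = 2.2361 <-- minimum
d((-3, 7), (9, 10)) = 12.3693

Minimum distance: 2.2361 (tie among 2 pairs: (3, -7) and (5, -8); (7, 9) and (9, 10))

The minimum Euclidean distance is 2.2361. There is a tie: 2 pairs achieve this minimum — (3, -7) and (5, -8); (7, 9) and (9, 10). Any of these is a valid closest pair. For 5 points, brute-force pairwise comparison is shown above. For large n, the divide-and-conquer algorithm (sort by x, recurse on halves, check the dividing strip) achieves O(n log n).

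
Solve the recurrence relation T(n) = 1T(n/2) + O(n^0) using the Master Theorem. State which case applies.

Master Theorem for T(n) = 1T(n/2) + O(n^0):

a = 1, b = 2, c = 0
log_b(a) = log_2(1) = 0.0000

Case 2: c = 0 = log_2(1) = 0.0000
T(n) = O(n^0 log n) = O(log n)

For T(n) = 1T(n/2) + O(n^0): log_2(1) = 0.0000. This is Case 2 of the Master Theorem (c = log_b(a), equal work at all levels), giving O(log n).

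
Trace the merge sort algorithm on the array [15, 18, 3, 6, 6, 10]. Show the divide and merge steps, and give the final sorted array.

Merge sort trace:

Split: [15, 18, 3, 6, 6, 10] -> [15, 18, 3] and [6, 6, 10]
  Split: [15, 18, 3] -> [15] and [18, 3]
    Split: [18, 3] -> [18] and [3]
    Merge: [18] + [3] -> [3, 18]
  Merge: [15] + [3, 18] -> [3, 15, 18]
  Split: [6, 6, 10] -> [6] and [6, 10]
    Split: [6, 10] -> [6] and [10]
    Merge: [6] + [10] -> [6, 10]
  Merge: [6] + [6, 10] -> [6, 6, 10]
Merge: [3, 15, 18] + [6, 6, 10] -> [3, 6, 6, 10, 15, 18]

Final sorted array: [3, 6, 6, 10, 15, 18]

The merge sort proceeds by recursively splitting the array and merging sorted halves.
After all merges, the sorted array is [3, 6, 6, 10, 15, 18].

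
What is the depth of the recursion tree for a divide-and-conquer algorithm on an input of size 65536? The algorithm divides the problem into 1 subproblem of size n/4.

For divide and conquer with division factor 4:

Problem sizes at each level:
Level 0: 65536
Level 1: 16384
Level 2: 4096
Level 3: 1024
Level 4: 256
Level 5: 64
Level 6: 16
Level 7: 4
Level 8: 1

The root is level 0 and the size-1 base case is level 8 (the tree spans levels 0 through 8, i.e. 9 levels counting the root), so the depth is the number of divisions: log_4(65536) = 8

The recursion tree depth is log_4(65536) = 8. At each level, the problem size is divided by 4, so it takes 8 divisions to reduce to a base case of size 1. The algorithm makes 1 recursive call at each level.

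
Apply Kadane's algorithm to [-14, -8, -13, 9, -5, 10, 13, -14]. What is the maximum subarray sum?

Using Kadane's algorithm on [-14, -8, -13, 9, -5, 10, 13, -14]:

Scanning through the array:
Position 1 (value -8): max_ending_here = -8, max_so_far = -8
Position 2 (value -13): max_ending_here = -13, max_so_far = -8
Position 3 (value 9): max_ending_here = 9, max_so_far = 9
Position 4 (value -5): max_ending_here = 4, max_so_far = 9
Position 5 (value 10): max_ending_here = 14, max_so_far = 14
Position 6 (value 13): max_ending_here = 27, max_so_far = 27
Position 7 (value -14): max_ending_here = 13, max_so_far = 27

Maximum subarray: [9, -5, 10, 13]
Maximum sum: 27

The maximum subarray is [9, -5, 10, 13] with sum 27. This subarray runs from index 3 to index 6.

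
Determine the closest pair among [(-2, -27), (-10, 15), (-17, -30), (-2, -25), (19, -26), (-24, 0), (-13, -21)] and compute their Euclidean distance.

Computing all pairwise distances among 7 points:

d((-2, -27), (-10, 15)) = 42.7551
d((-2, -27), (-17, -30)) = 15.2971
d((-2, -27), (-2, -25)) = 2.0 <-- minimum
d((-2, -27), (19, -26)) = 21.0238
d((-2, -27), (-24, 0)) = 34.8281
d((-2, -27), (-13, -21)) = 12.53
d((-10, 15), (-17, -30)) = 45.5412
d((-10, 15), (-2, -25)) = 40.7922
d((-10, 15), (19, -26)) = 50.2195
d((-10, 15), (-24, 0)) = 20.5183
d((-10, 15), (-13, -21)) = 36.1248
d((-17, -30), (-2, -25)) = 15.8114
d((-17, -30), (19, -26)) = 36.2215
d((-17, -30), (-24, 0)) = 30.8058
d((-17, -30), (-13, -21)) = 9.8489
d((-2, -25), (19, -26)) = 21.0238
d((-2, -25), (-24, 0)) = 33.3017
d((-2, -25), (-13, -21)) = 11.7047
d((19, -26), (-24, 0)) = 50.2494
d((19, -26), (-13, -21)) = 32.3883
d((-24, 0), (-13, -21)) = 23.7065

Closest pair: (-2, -27) and (-2, -25) with distance 2.0

The closest pair is (-2, -27) and (-2, -25) with Euclidean distance 2.0. For 7 points, brute-force pairwise comparison is shown above. For large n, the divide-and-conquer algorithm (sort by x, recurse on halves, check the dividing strip) achieves O(n log n).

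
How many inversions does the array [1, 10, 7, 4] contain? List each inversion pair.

Finding inversions in [1, 10, 7, 4]:

(1, 2): arr[1]=10 > arr[2]=7
(1, 3): arr[1]=10 > arr[3]=4
(2, 3): arr[2]=7 > arr[3]=4

Total inversions: 3

The array has 3 inversion(s): (1,2), (1,3), (2,3). Each pair (i,j) satisfies i < j and arr[i] > arr[j].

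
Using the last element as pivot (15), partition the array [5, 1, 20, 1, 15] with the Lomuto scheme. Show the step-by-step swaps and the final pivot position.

Lomuto partition with pivot = 15:

Initial array: [5, 1, 20, 1, 15]

arr[0]=5 <= 15: swap with position 0, array becomes [5, 1, 20, 1, 15]
arr[1]=1 <= 15: swap with position 1, array becomes [5, 1, 20, 1, 15]
arr[2]=20 > 15: no swap
arr[3]=1 <= 15: swap with position 2, array becomes [5, 1, 1, 20, 15]

Place pivot at position 3: [5, 1, 1, 15, 20]
Pivot position: 3

After partitioning with pivot 15, the array becomes [5, 1, 1, 15, 20]. The pivot is placed at index 3. All elements to the left of the pivot are <= 15, and all elements to the right are > 15.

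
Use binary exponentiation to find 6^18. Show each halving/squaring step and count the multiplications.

Computing 6^18 by squaring (build up from 6^1; each line after the first costs one multiplication):

6^1 = 6
6^2 = (6^1)^2 = 6^2 = 36
6^4 = (6^2)^2 = 36^2 = 1296
6^8 = (6^4)^2 = 1296^2 = 1679616
6^9 = 6 * 6^8 = 6 * 1679616 = 10077696
6^18 = (6^9)^2 = 10077696^2 = 101559956668416

Result: 101559956668416
Multiplications needed: 5 (5 lines after 6^1)

6^18 = 101559956668416. Using exponentiation by squaring, this requires 5 multiplications. The key idea: if the exponent is even, square the half-power; if odd, multiply by the base once.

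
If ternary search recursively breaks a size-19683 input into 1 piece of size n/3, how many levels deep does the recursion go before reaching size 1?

For divide and conquer with division factor 3:

Problem sizes at each level:
Level 0: 19683
Level 1: 6561
Level 2: 2187
Level 3: 729
Level 4: 243
Level 5: 81
Level 6: 27
Level 7: 9
Level 8: 3
Level 9: 1

The root is level 0 and the size-1 base case is level 9 (the tree spans levels 0 through 9, i.e. 10 levels counting the root), so the depth is the number of divisions: log_3(19683) = 9

The recursion tree depth is log_3(19683) = 9. At each level, the problem size is divided by 3, so it takes 9 divisions to reduce to a base case of size 1. The algorithm makes 1 recursive call at each level.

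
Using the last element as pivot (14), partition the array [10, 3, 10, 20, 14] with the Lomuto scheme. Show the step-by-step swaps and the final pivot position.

Lomuto partition with pivot = 14:

Initial array: [10, 3, 10, 20, 14]

arr[0]=10 <= 14: swap with position 0, array becomes [10, 3, 10, 20, 14]
arr[1]=3 <= 14: swap with position 1, array becomes [10, 3, 10, 20, 14]
arr[2]=10 <= 14: swap with position 2, array becomes [10, 3, 10, 20, 14]
arr[3]=20 > 14: no swap

Place pivot at position 3: [10, 3, 10, 14, 20]
Pivot position: 3

After partitioning with pivot 14, the array becomes [10, 3, 10, 14, 20]. The pivot is placed at index 3. All elements to the left of the pivot are <= 14, and all elements to the right are > 14.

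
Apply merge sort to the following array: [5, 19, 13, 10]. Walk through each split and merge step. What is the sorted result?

Merge sort trace:

Split: [5, 19, 13, 10] -> [5, 19] and [13, 10]
  Split: [5, 19] -> [5] and [19]
  Merge: [5] + [19] -> [5, 19]
  Split: [13, 10] -> [13] and [10]
  Merge: [13] + [10] -> [10, 13]
Merge: [5, 19] + [10, 13] -> [5, 10, 13, 19]

Final sorted array: [5, 10, 13, 19]

The merge sort proceeds by recursively splitting the array and merging sorted halves.
After all merges, the sorted array is [5, 10, 13, 19].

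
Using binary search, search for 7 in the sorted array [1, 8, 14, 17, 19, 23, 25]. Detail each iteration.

Binary search for 7 in [1, 8, 14, 17, 19, 23, 25]:

lo=0, hi=6, mid=3, arr[mid]=17 -> 17 > 7, search left half
lo=0, hi=2, mid=1, arr[mid]=8 -> 8 > 7, search left half
lo=0, hi=0, mid=0, arr[mid]=1 -> 1 < 7, search right half
lo=1 > hi=0, target 7 not found

Binary search determines that 7 is not in the array after 3 comparisons. The search space was exhausted without finding the target.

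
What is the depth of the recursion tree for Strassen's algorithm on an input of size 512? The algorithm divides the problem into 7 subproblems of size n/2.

For divide and conquer with division factor 2:

Problem sizes at each level:
Level 0: 512
Level 1: 256
Level 2: 128
Level 3: 64
Level 4: 32
Level 5: 16
Level 6: 8
Level 7: 4
Level 8: 2
Level 9: 1

The root is level 0 and the size-1 base case is level 9 (the tree spans levels 0 through 9, i.e. 10 levels counting the root), so the depth is the number of divisions: log_2(512) = 9

The recursion tree depth is log_2(512) = 9. At each level, the problem size is divided by 2, so it takes 9 divisions to reduce to a base case of size 1. The algorithm makes 7 recursive calls at each level.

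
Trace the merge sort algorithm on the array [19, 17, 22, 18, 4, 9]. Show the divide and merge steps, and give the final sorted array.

Merge sort trace:

Split: [19, 17, 22, 18, 4, 9] -> [19, 17, 22] and [18, 4, 9]
  Split: [19, 17, 22] -> [19] and [17, 22]
    Split: [17, 22] -> [17] and [22]
    Merge: [17] + [22] -> [17, 22]
  Merge: [19] + [17, 22] -> [17, 19, 22]
  Split: [18, 4, 9] -> [18] and [4, 9]
    Split: [4, 9] -> [4] and [9]
    Merge: [4] + [9] -> [4, 9]
  Merge: [18] + [4, 9] -> [4, 9, 18]
Merge: [17, 19, 22] + [4, 9, 18] -> [4, 9, 17, 18, 19, 22]

Final sorted array: [4, 9, 17, 18, 19, 22]

The merge sort proceeds by recursively splitting the array and merging sorted halves.
After all merges, the sorted array is [4, 9, 17, 18, 19, 22].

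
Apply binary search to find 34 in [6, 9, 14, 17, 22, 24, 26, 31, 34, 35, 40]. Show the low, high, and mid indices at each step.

Binary search for 34 in [6, 9, 14, 17, 22, 24, 26, 31, 34, 35, 40]:

lo=0, hi=10, mid=5, arr[mid]=24 -> 24 < 34, search right half
lo=6, hi=10, mid=8, arr[mid]=34 -> Found target at index 8!

Binary search finds 34 at index 8 after 2 comparisons. The search repeatedly halves the search space by comparing with the middle element.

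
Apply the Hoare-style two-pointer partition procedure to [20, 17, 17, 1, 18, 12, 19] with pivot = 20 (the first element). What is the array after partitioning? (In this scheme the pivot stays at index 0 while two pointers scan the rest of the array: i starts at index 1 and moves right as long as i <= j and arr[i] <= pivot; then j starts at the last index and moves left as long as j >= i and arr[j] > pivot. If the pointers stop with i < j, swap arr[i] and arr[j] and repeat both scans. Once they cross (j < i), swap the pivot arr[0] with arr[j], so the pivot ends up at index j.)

Hoare-style two-pointer partition with pivot = 20:

Initial array: [20, 17, 17, 1, 18, 12, 19]

Pointers start at i = 1, j = 6.
i ends at 7, j ends at 6: the pointers have crossed (j < i), so scanning stops.

Swap pivot arr[0] with arr[6] to place pivot at position 6: [19, 17, 17, 1, 18, 12, 20]
Pivot position: 6

After partitioning with pivot 20, the array becomes [19, 17, 17, 1, 18, 12, 20]. The pivot is placed at index 6. All elements to the left of the pivot are <= 20, and all elements to the right are > 20.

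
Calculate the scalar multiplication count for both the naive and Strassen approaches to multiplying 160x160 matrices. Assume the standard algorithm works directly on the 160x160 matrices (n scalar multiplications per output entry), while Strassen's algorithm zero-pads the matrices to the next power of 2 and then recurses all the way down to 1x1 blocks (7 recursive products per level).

Matrix multiplication for 160x160 matrices:

Strassen's algorithm requires power-of-2 dimensions. Pad 160x160 to 256x256 (next power of 2).

Standard algorithm: 160^3 = 4096000 multiplications
Strassen's algorithm: 7^(log2(256)) = 7^8 = 5764801 multiplications
Difference: 4096000 - 5764801 = -1668801 (Strassen uses MORE here due to padding overhead — for small or just-over-power-of-2 n, padding can outweigh the per-level savings)

Standard: 4096000 multiplications (160^3). Strassen: 5764801 multiplications (7^8, after padding to 256x256). Strassen reduces 8 recursive multiplications to 7 at each level.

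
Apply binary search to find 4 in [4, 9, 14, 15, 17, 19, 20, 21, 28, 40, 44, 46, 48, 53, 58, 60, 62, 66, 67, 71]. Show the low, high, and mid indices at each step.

Binary search for 4 in [4, 9, 14, 15, 17, 19, 20, 21, 28, 40, 44, 46, 48, 53, 58, 60, 62, 66, 67, 71]:

lo=0, hi=19, mid=9, arr[mid]=40 -> 40 > 4, search left half
lo=0, hi=8, mid=4, arr[mid]=17 -> 17 > 4, search left half
lo=0, hi=3, mid=1, arr[mid]=9 -> 9 > 4, search left half
lo=0, hi=0, mid=0, arr[mid]=4 -> Found target at index 0!

Binary search finds 4 at index 0 after 4 comparisons. The search repeatedly halves the search space by comparing with the middle element.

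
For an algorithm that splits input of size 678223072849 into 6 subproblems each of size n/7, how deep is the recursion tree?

For divide and conquer with division factor 7:

Problem sizes at each level:
Level 0: 678223072849
Level 1: 96889010407
Level 2: 13841287201
Level 3: 1977326743
Level 4: 282475249
Level 5: 40353607
Level 6: 5764801
Level 7: 823543
Level 8: 117649
Level 9: 16807
Level 10: 2401
Level 11: 343
Level 12: 49
Level 13: 7
Level 14: 1

The root is level 0 and the size-1 base case is level 14 (the tree spans levels 0 through 14, i.e. 15 levels counting the root), so the depth is the number of divisions: log_7(678223072849) = 14

The recursion tree depth is log_7(678223072849) = 14. At each level, the problem size is divided by 7, so it takes 14 divisions to reduce to a base case of size 1. The algorithm makes 6 recursive calls at each level.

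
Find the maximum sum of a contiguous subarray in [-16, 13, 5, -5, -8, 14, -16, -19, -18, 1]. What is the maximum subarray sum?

Using Kadane's algorithm on [-16, 13, 5, -5, -8, 14, -16, -19, -18, 1]:

Scanning through the array:
Position 1 (value 13): max_ending_here = 13, max_so_far = 13
Position 2 (value 5): max_ending_here = 18, max_so_far = 18
Position 3 (value -5): max_ending_here = 13, max_so_far = 18
Position 4 (value -8): max_ending_here = 5, max_so_far = 18
Position 5 (value 14): max_ending_here = 19, max_so_far = 19
Position 6 (value -16): max_ending_here = 3, max_so_far = 19
Position 7 (value -19): max_ending_here = -16, max_so_far = 19
Position 8 (value -18): max_ending_here = -18, max_so_far = 19
Position 9 (value 1): max_ending_here = 1, max_so_far = 19

Maximum subarray: [13, 5, -5, -8, 14]
Maximum sum: 19

The maximum subarray is [13, 5, -5, -8, 14] with sum 19. This subarray runs from index 1 to index 5.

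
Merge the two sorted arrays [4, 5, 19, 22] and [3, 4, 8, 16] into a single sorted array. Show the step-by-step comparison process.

Merging process:

Compare 4 vs 3: take 3 from right. Merged: [3]
Compare 4 vs 4: take 4 from left. Merged: [3, 4]
Compare 5 vs 4: take 4 from right. Merged: [3, 4, 4]
Compare 5 vs 8: take 5 from left. Merged: [3, 4, 4, 5]
Compare 19 vs 8: take 8 from right. Merged: [3, 4, 4, 5, 8]
Compare 19 vs 16: take 16 from right. Merged: [3, 4, 4, 5, 8, 16]
Append remaining from left: [19, 22]. Merged: [3, 4, 4, 5, 8, 16, 19, 22]

Final merged array: [3, 4, 4, 5, 8, 16, 19, 22]
Total comparisons: 6

The merged array is [3, 4, 4, 5, 8, 16, 19, 22], requiring 6 comparisons. The merge step runs in O(n) time where n is the total number of elements.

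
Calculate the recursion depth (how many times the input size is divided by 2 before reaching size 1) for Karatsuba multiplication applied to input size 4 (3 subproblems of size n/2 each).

For divide and conquer with division factor 2:

Problem sizes at each level:
Level 0: 4
Level 1: 2
Level 2: 1

The root is level 0 and the size-1 base case is level 2 (the tree spans levels 0 through 2, i.e. 3 levels counting the root), so the depth is the number of divisions: log_2(4) = 2

The recursion tree depth is log_2(4) = 2. At each level, the problem size is divided by 2, so it takes 2 divisions to reduce to a base case of size 1. The algorithm makes 3 recursive calls at each level.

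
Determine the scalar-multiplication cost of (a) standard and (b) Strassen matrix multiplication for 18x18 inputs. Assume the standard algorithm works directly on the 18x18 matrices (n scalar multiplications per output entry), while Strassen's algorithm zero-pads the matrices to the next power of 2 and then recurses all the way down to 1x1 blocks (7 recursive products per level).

Matrix multiplication for 18x18 matrices:

Strassen's algorithm requires power-of-2 dimensions. Pad 18x18 to 32x32 (next power of 2).

Standard algorithm: 18^3 = 5832 multiplications
Strassen's algorithm: 7^(log2(32)) = 7^5 = 16807 multiplications
Difference: 5832 - 16807 = -10975 (Strassen uses MORE here due to padding overhead — for small or just-over-power-of-2 n, padding can outweigh the per-level savings)

Standard: 5832 multiplications (18^3). Strassen: 16807 multiplications (7^5, after padding to 32x32). Strassen reduces 8 recursive multiplications to 7 at each level.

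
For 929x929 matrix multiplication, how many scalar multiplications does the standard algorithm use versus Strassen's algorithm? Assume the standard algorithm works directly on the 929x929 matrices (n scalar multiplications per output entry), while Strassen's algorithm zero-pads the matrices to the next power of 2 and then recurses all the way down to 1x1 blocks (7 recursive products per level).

Matrix multiplication for 929x929 matrices:

Strassen's algorithm requires power-of-2 dimensions. Pad 929x929 to 1024x1024 (next power of 2).

Standard algorithm: 929^3 = 801765089 multiplications
Strassen's algorithm: 7^(log2(1024)) = 7^10 = 282475249 multiplications
Savings: 801765089 - 282475249 = 519289840 multiplications

Standard: 801765089 multiplications (929^3). Strassen: 282475249 multiplications (7^10, after padding to 1024x1024). Strassen reduces 8 recursive multiplications to 7 at each level.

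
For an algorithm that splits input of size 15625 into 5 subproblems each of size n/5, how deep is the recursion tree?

For divide and conquer with division factor 5:

Problem sizes at each level:
Level 0: 15625
Level 1: 3125
Level 2: 625
Level 3: 125
Level 4: 25
Level 5: 5
Level 6: 1

The root is level 0 and the size-1 base case is level 6 (the tree spans levels 0 through 6, i.e. 7 levels counting the root), so the depth is the number of divisions: log_5(15625) = 6

The recursion tree depth is log_5(15625) = 6. At each level, the problem size is divided by 5, so it takes 6 divisions to reduce to a base case of size 1. The algorithm makes 5 recursive calls at each level.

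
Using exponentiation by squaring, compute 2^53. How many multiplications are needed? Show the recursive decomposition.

Computing 2^53 by squaring (build up from 2^1; each line after the first costs one multiplication):

2^1 = 2
2^2 = (2^1)^2 = 2^2 = 4
2^3 = 2 * 2^2 = 2 * 4 = 8
2^6 = (2^3)^2 = 8^2 = 64
2^12 = (2^6)^2 = 64^2 = 4096
2^13 = 2 * 2^12 = 2 * 4096 = 8192
2^26 = (2^13)^2 = 8192^2 = 67108864
2^52 = (2^26)^2 = 67108864^2 = 4503599627370496
2^53 = 2 * 2^52 = 2 * 4503599627370496 = 9007199254740992

Result: 9007199254740992
Multiplications needed: 8 (8 lines after 2^1)

2^53 = 9007199254740992. Using exponentiation by squaring, this requires 8 multiplications. The key idea: if the exponent is even, square the half-power; if odd, multiply by the base once.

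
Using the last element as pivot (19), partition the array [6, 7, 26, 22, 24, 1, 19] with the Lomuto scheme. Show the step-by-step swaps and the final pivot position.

Lomuto partition with pivot = 19:

Initial array: [6, 7, 26, 22, 24, 1, 19]

arr[0]=6 <= 19: swap with position 0, array becomes [6, 7, 26, 22, 24, 1, 19]
arr[1]=7 <= 19: swap with position 1, array becomes [6, 7, 26, 22, 24, 1, 19]
arr[2]=26 > 19: no swap
arr[3]=22 > 19: no swap
arr[4]=24 > 19: no swap
arr[5]=1 <= 19: swap with position 2, array becomes [6, 7, 1, 22, 24, 26, 19]

Place pivot at position 3: [6, 7, 1, 19, 24, 26, 22]
Pivot position: 3

After partitioning with pivot 19, the array becomes [6, 7, 1, 19, 24, 26, 22]. The pivot is placed at index 3. All elements to the left of the pivot are <= 19, and all elements to the right are > 19.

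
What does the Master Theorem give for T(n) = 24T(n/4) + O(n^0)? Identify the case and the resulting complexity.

Master Theorem for T(n) = 24T(n/4) + O(n^0):

a = 24, b = 4, c = 0
log_b(a) = log_4(24) = 2.2925

Case 1: c = 0 < log_4(24) = 2.2925
T(n) = O(n^(log_4 24))

For T(n) = 24T(n/4) + O(n^0): log_4(24) = 2.2925. This is Case 1 of the Master Theorem (c < log_b(a), work dominated by leaves), giving O(n^(log_4 24)).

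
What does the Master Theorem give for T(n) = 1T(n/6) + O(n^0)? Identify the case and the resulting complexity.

Master Theorem for T(n) = 1T(n/6) + O(n^0):

a = 1, b = 6, c = 0
log_b(a) = log_6(1) = 0.0000

Case 2: c = 0 = log_6(1) = 0.0000
T(n) = O(n^0 log n) = O(log n)

For T(n) = 1T(n/6) + O(n^0): log_6(1) = 0.0000. This is Case 2 of the Master Theorem (c = log_b(a), equal work at all levels), giving O(log n).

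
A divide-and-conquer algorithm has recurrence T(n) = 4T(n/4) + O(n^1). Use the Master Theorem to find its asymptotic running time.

Master Theorem for T(n) = 4T(n/4) + O(n^1):

a = 4, b = 4, c = 1
log_b(a) = log_4(4) = 1.0000

Case 2: c = 1 = log_4(4) = 1.0000
T(n) = O(n^1 log n) = O(n log n)

For T(n) = 4T(n/4) + O(n^1): log_4(4) = 1.0000. This is Case 2 of the Master Theorem (c = log_b(a), equal work at all levels), giving O(n log n).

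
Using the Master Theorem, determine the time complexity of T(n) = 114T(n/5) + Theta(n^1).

Master Theorem for T(n) = 114T(n/5) + O(n^1):

a = 114, b = 5, c = 1
log_b(a) = log_5(114) = 2.9428

Case 1: c = 1 < log_5(114) = 2.9428
T(n) = O(n^(log_5 114))

For T(n) = 114T(n/5) + O(n^1): log_5(114) = 2.9428. This is Case 1 of the Master Theorem (c < log_b(a), work dominated by leaves), giving O(n^(log_5 114)).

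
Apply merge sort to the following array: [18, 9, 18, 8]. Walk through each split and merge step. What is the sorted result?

Merge sort trace:

Split: [18, 9, 18, 8] -> [18, 9] and [18, 8]
  Split: [18, 9] -> [18] and [9]
  Merge: [18] + [9] -> [9, 18]
  Split: [18, 8] -> [18] and [8]
  Merge: [18] + [8] -> [8, 18]
Merge: [9, 18] + [8, 18] -> [8, 9, 18, 18]

Final sorted array: [8, 9, 18, 18]

The merge sort proceeds by recursively splitting the array and merging sorted halves.
After all merges, the sorted array is [8, 9, 18, 18].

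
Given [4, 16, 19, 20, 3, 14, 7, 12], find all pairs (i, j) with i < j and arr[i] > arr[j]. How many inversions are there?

Finding inversions in [4, 16, 19, 20, 3, 14, 7, 12]:

(0, 4): arr[0]=4 > arr[4]=3
(1, 4): arr[1]=16 > arr[4]=3
(1, 5): arr[1]=16 > arr[5]=14
(1, 6): arr[1]=16 > arr[6]=7
(1, 7): arr[1]=16 > arr[7]=12
(2, 4): arr[2]=19 > arr[4]=3
(2, 5): arr[2]=19 > arr[5]=14
(2, 6): arr[2]=19 > arr[6]=7
(2, 7): arr[2]=19 > arr[7]=12
(3, 4): arr[3]=20 > arr[4]=3
(3, 5): arr[3]=20 > arr[5]=14
(3, 6): arr[3]=20 > arr[6]=7
(3, 7): arr[3]=20 > arr[7]=12
(5, 6): arr[5]=14 > arr[6]=7
(5, 7): arr[5]=14 > arr[7]=12

Total inversions: 15

The array has 15 inversion(s): (0,4), (1,4), (1,5), (1,6), (1,7), (2,4), (2,5), (2,6), (2,7), (3,4), (3,5), (3,6), (3,7), (5,6), (5,7). Each pair (i,j) satisfies i < j and arr[i] > arr[j].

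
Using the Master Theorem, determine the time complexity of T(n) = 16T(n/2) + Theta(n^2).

Master Theorem for T(n) = 16T(n/2) + O(n^2):

a = 16, b = 2, c = 2
log_b(a) = log_2(16) = 4.0000

Case 1: c = 2 < log_2(16) = 4.0000
T(n) = O(n^(log_2 16)) = O(n^4)

For T(n) = 16T(n/2) + O(n^2): log_2(16) = 4.0000. This is Case 1 of the Master Theorem (c < log_b(a), work dominated by leaves), giving O(n^4).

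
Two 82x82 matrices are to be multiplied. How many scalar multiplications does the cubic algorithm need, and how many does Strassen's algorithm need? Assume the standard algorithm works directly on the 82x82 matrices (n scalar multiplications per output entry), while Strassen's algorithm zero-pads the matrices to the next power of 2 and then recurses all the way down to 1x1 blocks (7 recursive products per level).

Matrix multiplication for 82x82 matrices:

Strassen's algorithm requires power-of-2 dimensions. Pad 82x82 to 128x128 (next power of 2).

Standard algorithm: 82^3 = 551368 multiplications
Strassen's algorithm: 7^(log2(128)) = 7^7 = 823543 multiplications
Difference: 551368 - 823543 = -272175 (Strassen uses MORE here due to padding overhead — for small or just-over-power-of-2 n, padding can outweigh the per-level savings)

Standard: 551368 multiplications (82^3). Strassen: 823543 multiplications (7^7, after padding to 128x128). Strassen reduces 8 recursive multiplications to 7 at each level.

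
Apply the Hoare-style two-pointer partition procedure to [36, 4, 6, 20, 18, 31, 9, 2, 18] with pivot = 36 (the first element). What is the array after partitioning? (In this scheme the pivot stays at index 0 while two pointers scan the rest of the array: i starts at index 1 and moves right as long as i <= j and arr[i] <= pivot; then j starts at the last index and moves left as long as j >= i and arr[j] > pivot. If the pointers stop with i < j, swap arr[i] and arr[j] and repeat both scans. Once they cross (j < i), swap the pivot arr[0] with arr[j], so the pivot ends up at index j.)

Hoare-style two-pointer partition with pivot = 36:

Initial array: [36, 4, 6, 20, 18, 31, 9, 2, 18]

Pointers start at i = 1, j = 8.
i ends at 9, j ends at 8: the pointers have crossed (j < i), so scanning stops.

Swap pivot arr[0] with arr[8] to place pivot at position 8: [18, 4, 6, 20, 18, 31, 9, 2, 36]
Pivot position: 8

After partitioning with pivot 36, the array becomes [18, 4, 6, 20, 18, 31, 9, 2, 36]. The pivot is placed at index 8. All elements to the left of the pivot are <= 36, and all elements to the right are > 36.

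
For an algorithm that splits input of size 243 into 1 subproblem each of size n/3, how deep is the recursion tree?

For divide and conquer with division factor 3:

Problem sizes at each level:
Level 0: 243
Level 1: 81
Level 2: 27
Level 3: 9
Level 4: 3
Level 5: 1

The root is level 0 and the size-1 base case is level 5 (the tree spans levels 0 through 5, i.e. 6 levels counting the root), so the depth is the number of divisions: log_3(243) = 5

The recursion tree depth is log_3(243) = 5. At each level, the problem size is divided by 3, so it takes 5 divisions to reduce to a base case of size 1. The algorithm makes 1 recursive call at each level.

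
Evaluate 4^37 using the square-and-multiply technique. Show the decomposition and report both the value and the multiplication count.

Computing 4^37 by squaring (build up from 4^1; each line after the first costs one multiplication):

4^1 = 4
4^2 = (4^1)^2 = 4^2 = 16
4^4 = (4^2)^2 = 16^2 = 256
4^8 = (4^4)^2 = 256^2 = 65536
4^9 = 4 * 4^8 = 4 * 65536 = 262144
4^18 = (4^9)^2 = 262144^2 = 68719476736
4^36 = (4^18)^2 = 68719476736^2 = 4722366482869645213696
4^37 = 4 * 4^36 = 4 * 4722366482869645213696 = 18889465931478580854784

Result: 18889465931478580854784
Multiplications needed: 7 (7 lines after 4^1)

4^37 = 18889465931478580854784. Using exponentiation by squaring, this requires 7 multiplications. The key idea: if the exponent is even, square the half-power; if odd, multiply by the base once.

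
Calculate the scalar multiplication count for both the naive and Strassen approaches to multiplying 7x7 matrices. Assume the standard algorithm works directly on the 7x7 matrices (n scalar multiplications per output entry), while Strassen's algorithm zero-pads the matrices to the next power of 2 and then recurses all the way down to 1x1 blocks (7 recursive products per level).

Matrix multiplication for 7x7 matrices:

Strassen's algorithm requires power-of-2 dimensions. Pad 7x7 to 8x8 (next power of 2).

Standard algorithm: 7^3 = 343 multiplications
Strassen's algorithm: 7^(log2(8)) = 7^3 = 343 multiplications
Savings: 343 - 343 = 0 multiplications

Standard: 343 multiplications (7^3). Strassen: 343 multiplications (7^3, after padding to 8x8). Strassen reduces 8 recursive multiplications to 7 at each level.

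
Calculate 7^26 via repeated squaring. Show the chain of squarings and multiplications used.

Computing 7^26 by squaring (build up from 7^1; each line after the first costs one multiplication):

7^1 = 7
7^2 = (7^1)^2 = 7^2 = 49
7^3 = 7 * 7^2 = 7 * 49 = 343
7^6 = (7^3)^2 = 343^2 = 117649
7^12 = (7^6)^2 = 117649^2 = 13841287201
7^13 = 7 * 7^12 = 7 * 13841287201 = 96889010407
7^26 = (7^13)^2 = 96889010407^2 = 9387480337647754305649

Result: 9387480337647754305649
Multiplications needed: 6 (6 lines after 7^1)

7^26 = 9387480337647754305649. Using exponentiation by squaring, this requires 6 multiplications. The key idea: if the exponent is even, square the half-power; if odd, multiply by the base once.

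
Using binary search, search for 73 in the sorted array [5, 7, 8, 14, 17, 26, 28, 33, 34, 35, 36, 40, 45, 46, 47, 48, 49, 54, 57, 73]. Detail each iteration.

Binary search for 73 in [5, 7, 8, 14, 17, 26, 28, 33, 34, 35, 36, 40, 45, 46, 47, 48, 49, 54, 57, 73]:

lo=0, hi=19, mid=9, arr[mid]=35 -> 35 < 73, search right half
lo=10, hi=19, mid=14, arr[mid]=47 -> 47 < 73, search right half
lo=15, hi=19, mid=17, arr[mid]=54 -> 54 < 73, search right half
lo=18, hi=19, mid=18, arr[mid]=57 -> 57 < 73, search right half
lo=19, hi=19, mid=19, arr[mid]=73 -> Found target at index 19!

Binary search finds 73 at index 19 after 5 comparisons. The search repeatedly halves the search space by comparing with the middle element.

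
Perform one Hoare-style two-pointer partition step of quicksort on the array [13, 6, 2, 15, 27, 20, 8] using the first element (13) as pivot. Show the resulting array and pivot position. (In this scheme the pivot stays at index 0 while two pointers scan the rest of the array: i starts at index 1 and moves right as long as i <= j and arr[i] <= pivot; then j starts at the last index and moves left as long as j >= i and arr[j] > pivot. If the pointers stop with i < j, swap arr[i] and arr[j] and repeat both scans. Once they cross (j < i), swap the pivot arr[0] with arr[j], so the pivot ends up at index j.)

Hoare-style two-pointer partition with pivot = 13:

Initial array: [13, 6, 2, 15, 27, 20, 8]

Pointers start at i = 1, j = 6.
i stops at index 3 (arr[3]=15 > 13), j stops at index 6 (arr[6]=8 <= 13): swap arr[3] and arr[6], array becomes [13, 6, 2, 8, 27, 20, 15]
i ends at 4, j ends at 3: the pointers have crossed (j < i), so scanning stops.

Swap pivot arr[0] with arr[3] to place pivot at position 3: [8, 6, 2, 13, 27, 20, 15]
Pivot position: 3

After partitioning with pivot 13, the array becomes [8, 6, 2, 13, 27, 20, 15]. The pivot is placed at index 3. All elements to the left of the pivot are <= 13, and all elements to the right are > 13.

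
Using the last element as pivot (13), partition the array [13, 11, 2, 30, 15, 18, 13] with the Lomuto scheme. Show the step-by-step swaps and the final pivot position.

Lomuto partition with pivot = 13:

Initial array: [13, 11, 2, 30, 15, 18, 13]

arr[0]=13 <= 13: swap with position 0, array becomes [13, 11, 2, 30, 15, 18, 13]
arr[1]=11 <= 13: swap with position 1, array becomes [13, 11, 2, 30, 15, 18, 13]
arr[2]=2 <= 13: swap with position 2, array becomes [13, 11, 2, 30, 15, 18, 13]
arr[3]=30 > 13: no swap
arr[4]=15 > 13: no swap
arr[5]=18 > 13: no swap

Place pivot at position 3: [13, 11, 2, 13, 15, 18, 30]
Pivot position: 3

After partitioning with pivot 13, the array becomes [13, 11, 2, 13, 15, 18, 30]. The pivot is placed at index 3. All elements to the left of the pivot are <= 13, and all elements to the right are > 13.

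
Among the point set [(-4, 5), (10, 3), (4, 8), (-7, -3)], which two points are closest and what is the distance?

Computing all pairwise distances among 4 points:

d((-4, 5), (10, 3)) = 14.1421
d((-4, 5), (4, 8)) = 8.544
d((-4, 5), (-7, -3)) = 8.544
d((10, 3), (4, 8)) = 7.8102 <-- minimum
d((10, 3), (-7, -3)) = 18.0278
d((4, 8), (-7, -3)) = 15.5563

Closest pair: (10, 3) and (4, 8) with distance 7.8102

The closest pair is (10, 3) and (4, 8) with Euclidean distance 7.8102. For 4 points, brute-force pairwise comparison is shown above. For large n, the divide-and-conquer algorithm (sort by x, recurse on halves, check the dividing strip) achieves O(n log n).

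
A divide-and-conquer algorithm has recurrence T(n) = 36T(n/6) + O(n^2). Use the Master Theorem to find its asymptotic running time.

Master Theorem for T(n) = 36T(n/6) + O(n^2):

a = 36, b = 6, c = 2
log_b(a) = log_6(36) = 2.0000

Case 2: c = 2 = log_6(36) = 2.0000
T(n) = O(n^2 log n) = O(n^2 log n)

For T(n) = 36T(n/6) + O(n^2): log_6(36) = 2.0000. This is Case 2 of the Master Theorem (c = log_b(a), equal work at all levels), giving O(n^2 log n).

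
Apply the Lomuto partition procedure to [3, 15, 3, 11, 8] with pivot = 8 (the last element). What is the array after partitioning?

Lomuto partition with pivot = 8:

Initial array: [3, 15, 3, 11, 8]

arr[0]=3 <= 8: swap with position 0, array becomes [3, 15, 3, 11, 8]
arr[1]=15 > 8: no swap
arr[2]=3 <= 8: swap with position 1, array becomes [3, 3, 15, 11, 8]
arr[3]=11 > 8: no swap

Place pivot at position 2: [3, 3, 8, 11, 15]
Pivot position: 2

After partitioning with pivot 8, the array becomes [3, 3, 8, 11, 15]. The pivot is placed at index 2. All elements to the left of the pivot are <= 8, and all elements to the right are > 8.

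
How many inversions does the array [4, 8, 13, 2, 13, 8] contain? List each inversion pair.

Finding inversions in [4, 8, 13, 2, 13, 8]:

(0, 3): arr[0]=4 > arr[3]=2
(1, 3): arr[1]=8 > arr[3]=2
(2, 3): arr[2]=13 > arr[3]=2
(2, 5): arr[2]=13 > arr[5]=8
(4, 5): arr[4]=13 > arr[5]=8

Total inversions: 5

The array has 5 inversion(s): (0,3), (1,3), (2,3), (2,5), (4,5). Each pair (i,j) satisfies i < j and arr[i] > arr[j].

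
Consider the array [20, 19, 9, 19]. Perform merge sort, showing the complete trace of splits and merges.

Merge sort trace:

Split: [20, 19, 9, 19] -> [20, 19] and [9, 19]
  Split: [20, 19] -> [20] and [19]
  Merge: [20] + [19] -> [19, 20]
  Split: [9, 19] -> [9] and [19]
  Merge: [9] + [19] -> [9, 19]
Merge: [19, 20] + [9, 19] -> [9, 19, 19, 20]

Final sorted array: [9, 19, 19, 20]

The merge sort proceeds by recursively splitting the array and merging sorted halves.
After all merges, the sorted array is [9, 19, 19, 20].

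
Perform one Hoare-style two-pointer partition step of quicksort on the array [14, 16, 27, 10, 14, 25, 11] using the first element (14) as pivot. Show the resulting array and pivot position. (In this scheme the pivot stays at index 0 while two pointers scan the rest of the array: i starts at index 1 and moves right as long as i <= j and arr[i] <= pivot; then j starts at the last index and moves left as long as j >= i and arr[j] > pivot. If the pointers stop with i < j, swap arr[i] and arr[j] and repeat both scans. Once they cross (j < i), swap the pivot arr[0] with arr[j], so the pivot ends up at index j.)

Hoare-style two-pointer partition with pivot = 14:

Initial array: [14, 16, 27, 10, 14, 25, 11]

Pointers start at i = 1, j = 6.
i stops at index 1 (arr[1]=16 > 14), j stops at index 6 (arr[6]=11 <= 14): swap arr[1] and arr[6], array becomes [14, 11, 27, 10, 14, 25, 16]
i stops at index 2 (arr[2]=27 > 14), j stops at index 4 (arr[4]=14 <= 14): swap arr[2] and arr[4], array becomes [14, 11, 14, 10, 27, 25, 16]
i ends at 4, j ends at 3: the pointers have crossed (j < i), so scanning stops.

Swap pivot arr[0] with arr[3] to place pivot at position 3: [10, 11, 14, 14, 27, 25, 16]
Pivot position: 3

After partitioning with pivot 14, the array becomes [10, 11, 14, 14, 27, 25, 16]. The pivot is placed at index 3. All elements to the left of the pivot are <= 14, and all elements to the right are > 14.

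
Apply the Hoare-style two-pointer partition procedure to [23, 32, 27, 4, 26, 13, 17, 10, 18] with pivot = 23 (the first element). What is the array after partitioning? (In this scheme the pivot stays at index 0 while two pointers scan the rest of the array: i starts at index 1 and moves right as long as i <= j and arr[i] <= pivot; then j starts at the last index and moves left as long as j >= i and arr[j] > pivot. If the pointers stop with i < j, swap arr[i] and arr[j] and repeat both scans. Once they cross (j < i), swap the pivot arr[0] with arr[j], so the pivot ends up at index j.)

Hoare-style two-pointer partition with pivot = 23:

Initial array: [23, 32, 27, 4, 26, 13, 17, 10, 18]

Pointers start at i = 1, j = 8.
i stops at index 1 (arr[1]=32 > 23), j stops at index 8 (arr[8]=18 <= 23): swap arr[1] and arr[8], array becomes [23, 18, 27, 4, 26, 13, 17, 10, 32]
i stops at index 2 (arr[2]=27 > 23), j stops at index 7 (arr[7]=10 <= 23): swap arr[2] and arr[7], array becomes [23, 18, 10, 4, 26, 13, 17, 27, 32]
i stops at index 4 (arr[4]=26 > 23), j stops at index 6 (arr[6]=17 <= 23): swap arr[4] and arr[6], array becomes [23, 18, 10, 4, 17, 13, 26, 27, 32]
i ends at 6, j ends at 5: the pointers have crossed (j < i), so scanning stops.

Swap pivot arr[0] with arr[5] to place pivot at position 5: [13, 18, 10, 4, 17, 23, 26, 27, 32]
Pivot position: 5

After partitioning with pivot 23, the array becomes [13, 18, 10, 4, 17, 23, 26, 27, 32]. The pivot is placed at index 5. All elements to the left of the pivot are <= 23, and all elements to the right are > 23.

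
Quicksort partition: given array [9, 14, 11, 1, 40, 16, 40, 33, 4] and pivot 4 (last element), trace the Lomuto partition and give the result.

Lomuto partition with pivot = 4:

Initial array: [9, 14, 11, 1, 40, 16, 40, 33, 4]

arr[0]=9 > 4: no swap
arr[1]=14 > 4: no swap
arr[2]=11 > 4: no swap
arr[3]=1 <= 4: swap with position 0, array becomes [1, 14, 11, 9, 40, 16, 40, 33, 4]
arr[4]=40 > 4: no swap
arr[5]=16 > 4: no swap
arr[6]=40 > 4: no swap
arr[7]=33 > 4: no swap

Place pivot at position 1: [1, 4, 11, 9, 40, 16, 40, 33, 14]
Pivot position: 1

After partitioning with pivot 4, the array becomes [1, 4, 11, 9, 40, 16, 40, 33, 14]. The pivot is placed at index 1. All elements to the left of the pivot are <= 4, and all elements to the right are > 4.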